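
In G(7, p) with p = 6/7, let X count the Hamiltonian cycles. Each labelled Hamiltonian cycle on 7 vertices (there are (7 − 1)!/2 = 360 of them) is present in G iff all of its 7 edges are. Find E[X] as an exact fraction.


K_7 has (7 − 1)!/2 = 360 labelled Hamiltonian cycles.
For each such Hamiltonian cycle H, let X_H = 1 if all 7 edges of H are present in G. Then P[X_H = 1] = p^{7} = (6/7)^{7} = 279936/823543.
By linearity of expectation: E[X] = Σ_H E[X_H] = 360 · p^{7} = 360 · 279936/823543 = 100776960/823543.
Numerically: E[X] ≈ 122.37.

E[X] = 360 · (6/7)^{7} = 100776960/823543 ≈ 122.37.


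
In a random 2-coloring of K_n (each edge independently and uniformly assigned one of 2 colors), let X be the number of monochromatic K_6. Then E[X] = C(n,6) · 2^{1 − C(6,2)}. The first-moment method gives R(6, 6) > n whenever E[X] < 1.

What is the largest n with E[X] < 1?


We need C(n, 6) · 2^{1 − 15} < 1, i.e. C(n, 6) < 2^{15 − 1} = 16384.
Check values of n near the boundary:
  n = 15: C(15, 6) = 5005; 5005 < 16384? YES
  n = 16: C(16, 6) = 8008; 8008 < 16384? YES
  n = 17: C(17, 6) = 12376; 12376 < 16384? YES
  n = 18: C(18, 6) = 18564; 18564 < 16384? NO
  n = 19: C(19, 6) = 27132; 27132 < 16384? NO
  n = 20: C(20, 6) = 38760; 38760 < 16384? NO
The largest n with C(n, 6) < 16384 is n = 17 (where E[X] = 1547/2048 ≈ 0.7554). Hence R(6, 6) > 17, i.e. R(6, 6) ≥ 18.

Largest n = 17; hence R(6, 6) > 17.


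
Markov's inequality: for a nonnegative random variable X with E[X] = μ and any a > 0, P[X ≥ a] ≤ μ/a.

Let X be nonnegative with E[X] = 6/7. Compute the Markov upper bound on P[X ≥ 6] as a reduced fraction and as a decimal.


μ = E[X] = 6/7, a = 6.
Markov: P[X ≥ 6] ≤ μ/a = (6/7)/6 = 1/7.
Numerically: ≈ 0.14286.
(Since a = 6 > μ = 0.85714, the bound 1/7 is < 1 and informative.)

P[X ≥ 6] ≤ 1/7 ≈ 0.14286.


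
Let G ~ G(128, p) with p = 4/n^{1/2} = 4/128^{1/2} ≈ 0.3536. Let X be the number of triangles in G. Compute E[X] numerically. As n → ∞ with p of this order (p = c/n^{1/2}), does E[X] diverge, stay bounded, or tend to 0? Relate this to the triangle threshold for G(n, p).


Number of potential triangles: C(128, 3) = 341376.
Each occurs with probability p³ ≈ (0.3536)³ ≈ 4.419417e-02.
By linearity: E[X] = C(128, 3)·p³ ≈ 341376 · 4.419417e-02 ≈ 15086.8303.
Since α = 1/2 < 1, p = c/n^{1/2} ≫ 1/n is above the triangle threshold p ~ 1/n. Asymptotically E[X] ~ (c³/6)·n^{3(1−α)} = (4³/6)·n^{1.5} → ∞; triangles are abundant w.h.p.

E[X] ≈ 15086.8303; in regime p = Θ(1/n^{1/2}) E[X] diverges (above the triangle threshold p ~ 1/n).


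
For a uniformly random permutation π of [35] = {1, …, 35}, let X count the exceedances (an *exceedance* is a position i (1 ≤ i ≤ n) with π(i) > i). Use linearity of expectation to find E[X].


Write X = Σ_{i=1}^{35} X_i, where X_i = 1_{π(i) > i}.
For each fixed i, π(i) is uniform over {1, …, 35} (marginal of a uniform permutation), so P[π(i) > i] = (n − i)/n. Summing: Σ_{i=1}^{35} (n − i)/n = (0 + 1 + … + 34)/35 = 35(35 − 1)/(2·35) = (35 − 1)/2.
Hence E[X] = Σ_{i=1}^{35} (35 − i)/35 = 17 ≈ 17.0000.

E[X] = 17 = 17.0000.


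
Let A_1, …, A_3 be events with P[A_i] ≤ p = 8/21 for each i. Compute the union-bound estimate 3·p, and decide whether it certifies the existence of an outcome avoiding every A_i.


Union bound: P[∪_{i=1}^{3} A_i] ≤ Σ_i P[A_i] ≤ 3·p = 3·(8/21) = 8/7.
Numerically: 8/7 ≈ 1.1428571.
Is 8/7 < 1? NO.
Since the bound 8/7 is ≥ 1, the union bound is uninformative here; it does NOT by itself certify existence.

3·p = 8/7 ≈ 1.1428571; existence NOT certified by the union bound.


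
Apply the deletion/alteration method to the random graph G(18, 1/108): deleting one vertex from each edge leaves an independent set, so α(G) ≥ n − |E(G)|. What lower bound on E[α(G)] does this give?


E[|E(G)|] = C(18, 2)·p = 153 · (1/108) = 17/12.
E[α(G)] ≥ n − E[|E(G)|] = 18 − 17/12 = 199/12.
Numerically: ≈ 16.583.
(This is only a lower bound; the true E[α(G)] may be larger.)

E[α(G)] ≥ 199/12 ≈ 16.583.


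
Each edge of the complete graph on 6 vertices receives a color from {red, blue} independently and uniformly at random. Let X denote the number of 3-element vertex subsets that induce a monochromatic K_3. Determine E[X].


Let X = Σ_S X_S over the C(6, 3) = 20 subsets S of size 3, where X_S = 1 if the K_3 on S is monochromatic.
For a fixed S, the K_3 on S has C(3, 2) = 3 edges. P[all 3 edges red] = (1/2)^3, and likewise for blue, so P[monochromatic] = 2·(1/2)^3 = 2^{1 − 3} = 1/4.
By linearity: E[X] = C(6, 3) · 2^{1 − 3} = 20 · 1/4 = 5.
Numerically: E[X] ≈ 5.000000.

E[X] = C(6,3)·2^(1−C(3,2)) = 5 ≈ 5.000000.


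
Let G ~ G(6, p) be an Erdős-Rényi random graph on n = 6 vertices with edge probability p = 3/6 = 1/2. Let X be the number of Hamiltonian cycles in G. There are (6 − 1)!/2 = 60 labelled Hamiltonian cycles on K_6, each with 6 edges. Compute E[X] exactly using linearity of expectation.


K_6 has (6 − 1)!/2 = 60 labelled Hamiltonian cycles.
For each such Hamiltonian cycle H, let X_H = 1 if all 6 edges of H are present in G. Then P[X_H = 1] = p^{6} = (1/2)^{6} = 1/64.
By linearity of expectation: E[X] = Σ_H E[X_H] = 60 · p^{6} = 60 · 1/64 = 15/16.
Numerically: E[X] ≈ 0.9375.

E[X] = 60 · (1/2)^{6} = 15/16 ≈ 0.9375.


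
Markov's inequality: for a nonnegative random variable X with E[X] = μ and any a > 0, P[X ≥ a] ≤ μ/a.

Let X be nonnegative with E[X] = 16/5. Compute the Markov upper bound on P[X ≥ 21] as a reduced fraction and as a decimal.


μ = E[X] = 16/5, a = 21.
Markov: P[X ≥ 21] ≤ μ/a = (16/5)/21 = 16/105.
Numerically: ≈ 0.1524.
(Since a = 21 > μ = 3.2000, the bound 16/105 is < 1 and informative.)

P[X ≥ 21] ≤ 16/105 ≈ 0.1524.


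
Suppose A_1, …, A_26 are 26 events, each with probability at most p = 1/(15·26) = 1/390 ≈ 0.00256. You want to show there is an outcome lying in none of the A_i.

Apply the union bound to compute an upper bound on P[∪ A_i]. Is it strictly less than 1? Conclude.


Union bound: P[∪_{i=1}^{26} A_i] ≤ Σ_i P[A_i] ≤ 26·p = 26·(1/390) = 1/15.
Numerically: 1/15 ≈ 0.06667.
Is 1/15 < 1? YES.
Since P[∪ A_i] ≤ 1/15 < 1, the complement has P[∩ A_i^c] ≥ 1 − 1/15 = 14/15 > 0, so some outcome avoids every A_i.

26·p = 1/15 ≈ 0.06667; existence CERTIFIED by the union bound.


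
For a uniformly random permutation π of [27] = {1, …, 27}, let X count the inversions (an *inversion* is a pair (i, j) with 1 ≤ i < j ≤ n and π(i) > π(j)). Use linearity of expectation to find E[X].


Write X = Σ X_I over the C(27, 2) = 351 pairs i < j, with X_I the indicator of one inversion.
There are 351 indicators.
For each fixed pair i < j, the values π(i) and π(j) are two distinct elements of {1, …, 27} in uniformly random order; by symmetry P[π(i) > π(j)] = 1/2.
By linearity: E[X] = 351 · (1/2) = C(27, 2) · (1/2) = 351/2 = 351/2 ≈ 175.5000.

E[X] = 351/2 = 175.5000.


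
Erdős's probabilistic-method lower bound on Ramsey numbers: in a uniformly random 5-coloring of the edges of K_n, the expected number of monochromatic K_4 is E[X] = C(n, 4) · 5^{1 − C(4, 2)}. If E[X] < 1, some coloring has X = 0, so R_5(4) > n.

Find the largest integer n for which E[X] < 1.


We need C(n, 4) · 5^{1 − 6} < 1, i.e. C(n, 4) < 5^{6 − 1} = 3125.
Check values of n near the boundary:
  n = 15: C(15, 4) = 1365; 1365 < 3125? YES
  n = 16: C(16, 4) = 1820; 1820 < 3125? YES
  n = 17: C(17, 4) = 2380; 2380 < 3125? YES
  n = 18: C(18, 4) = 3060; 3060 < 3125? YES
  n = 19: C(19, 4) = 3876; 3876 < 3125? NO
The largest n with C(n, 4) < 3125 is n = 18 (where E[X] = 612/625 ≈ 0.979200). Hence R_5(4) > 18, i.e. R_5(4) ≥ 19.

Largest n = 18; hence R_5(4) > 18.


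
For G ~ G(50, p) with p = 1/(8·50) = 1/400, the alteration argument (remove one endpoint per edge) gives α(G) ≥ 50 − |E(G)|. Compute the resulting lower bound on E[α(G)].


E[|E(G)|] = C(50, 2)·p = 1225 · (1/400) = 49/16.
E[α(G)] ≥ n − E[|E(G)|] = 50 − 49/16 = 751/16.
Numerically: ≈ 46.93750.
(This is only a lower bound; the true E[α(G)] may be larger.)

E[α(G)] ≥ 751/16 ≈ 46.93750.


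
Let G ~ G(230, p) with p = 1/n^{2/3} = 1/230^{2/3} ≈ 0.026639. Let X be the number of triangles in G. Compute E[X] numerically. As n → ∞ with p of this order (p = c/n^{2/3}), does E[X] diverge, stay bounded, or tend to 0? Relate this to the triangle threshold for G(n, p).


Number of potential triangles: C(230, 3) = 2001460.
Each occurs with probability p³ ≈ (0.026639)³ ≈ 1.8903592e-05.
By linearity: E[X] = C(230, 3)·p³ ≈ 2001460 · 1.8903592e-05 ≈ 37.83478.
Since α = 2/3 < 1, p = c/n^{2/3} ≫ 1/n is above the triangle threshold p ~ 1/n. Asymptotically E[X] ~ (c³/6)·n^{3(1−α)} = (1³/6)·n^{1} → ∞; triangles are abundant w.h.p.

E[X] ≈ 37.83478; in regime p = Θ(1/n^{2/3}) E[X] diverges (above the triangle threshold p ~ 1/n).


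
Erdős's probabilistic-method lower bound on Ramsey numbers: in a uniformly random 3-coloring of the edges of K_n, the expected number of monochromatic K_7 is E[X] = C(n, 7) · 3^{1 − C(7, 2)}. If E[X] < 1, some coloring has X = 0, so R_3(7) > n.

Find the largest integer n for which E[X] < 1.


We need C(n, 7) · 3^{1 − 21} < 1, i.e. C(n, 7) < 3^{21 − 1} = 3486784401.
Check values of n near the boundary:
  n = 75: C(75, 7) = 1984829850; 1984829850 < 3486784401? YES
  n = 76: C(76, 7) = 2186189400; 2186189400 < 3486784401? YES
  n = 77: C(77, 7) = 2404808340; 2404808340 < 3486784401? YES
  n = 78: C(78, 7) = 2641902120; 2641902120 < 3486784401? YES
  n = 79: C(79, 7) = 2898753715; 2898753715 < 3486784401? YES
  n = 80: C(80, 7) = 3176716400; 3176716400 < 3486784401? YES
  n = 81: C(81, 7) = 3477216600; 3477216600 < 3486784401? YES
  n = 82: C(82, 7) = 3801756816; 3801756816 < 3486784401? NO
  n = 83: C(83, 7) = 4151918628; 4151918628 < 3486784401? NO
  n = 84: C(84, 7) = 4529365776; 4529365776 < 3486784401? NO
The largest n with C(n, 7) < 3486784401 is n = 81 (where E[X] = 42928600/43046721 ≈ 0.997). Hence R_3(7) > 81, i.e. R_3(7) ≥ 82.

Largest n = 81; hence R_3(7) > 81.


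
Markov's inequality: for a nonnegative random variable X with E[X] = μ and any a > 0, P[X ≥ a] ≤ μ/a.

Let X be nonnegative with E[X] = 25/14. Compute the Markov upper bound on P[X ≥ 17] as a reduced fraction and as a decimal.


μ = E[X] = 25/14, a = 17.
Markov: P[X ≥ 17] ≤ μ/a = (25/14)/17 = 25/238.
Numerically: ≈ 0.105042.
(Since a = 17 > μ = 1.785714, the bound 25/238 is < 1 and informative.)

P[X ≥ 17] ≤ 25/238 ≈ 0.105042.


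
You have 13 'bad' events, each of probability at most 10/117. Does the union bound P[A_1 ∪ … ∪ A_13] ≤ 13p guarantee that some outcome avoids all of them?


Union bound: P[∪_{i=1}^{13} A_i] ≤ Σ_i P[A_i] ≤ 13·p = 13·(10/117) = 10/9.
Numerically: 10/9 ≈ 1.111111.
Is 10/9 < 1? NO.
Since the bound 10/9 is ≥ 1, the union bound is uninformative here; it does NOT by itself certify existence.

13·p = 10/9 ≈ 1.111111; existence NOT certified by the union bound.


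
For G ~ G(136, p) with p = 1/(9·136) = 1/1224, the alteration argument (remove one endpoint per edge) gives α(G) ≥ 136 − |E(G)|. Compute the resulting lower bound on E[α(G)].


E[|E(G)|] = C(136, 2)·p = 9180 · (1/1224) = 15/2.
E[α(G)] ≥ n − E[|E(G)|] = 136 − 15/2 = 257/2.
Numerically: ≈ 128.500000.
(This is only a lower bound; the true E[α(G)] may be larger.)

E[α(G)] ≥ 257/2 ≈ 128.500000.


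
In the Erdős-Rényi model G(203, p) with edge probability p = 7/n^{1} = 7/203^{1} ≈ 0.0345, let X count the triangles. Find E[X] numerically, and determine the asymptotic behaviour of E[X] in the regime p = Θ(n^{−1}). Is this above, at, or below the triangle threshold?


Number of potential triangles: C(203, 3) = 1373701.
Each occurs with probability p³ ≈ (0.0345)³ ≈ 4.10021e-05.
By linearity: E[X] = C(203, 3)·p³ ≈ 1373701 · 4.10021e-05 ≈ 56.325.
Here α = 1, so p = 7/n is exactly at the triangle threshold p ~ 1/n. Asymptotically E[X] → c³/6 = 7³/6 = 343/6 ≈ 57.167, a bounded constant. In this regime the triangle count is asymptotically Poisson(c³/6).

E[X] ≈ 56.325; in regime p = Θ(1/n^{1}) E[X] stays bounded (at the triangle threshold p ~ 1/n).


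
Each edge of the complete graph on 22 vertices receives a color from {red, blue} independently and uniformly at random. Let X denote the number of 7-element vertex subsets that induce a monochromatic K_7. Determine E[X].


Let X = Σ_S X_S over the C(22, 7) = 170544 subsets S of size 7, where X_S = 1 if the K_7 on S is monochromatic.
For a fixed S, the K_7 on S has C(7, 2) = 21 edges. P[all 21 edges red] = (1/2)^21, and likewise for blue, so P[monochromatic] = 2·(1/2)^21 = 2^{1 − 21} = 1/1048576.
By linearity: E[X] = C(22, 7) · 2^{1 − 21} = 170544 · 1/1048576 = 10659/65536.
Numerically: E[X] ≈ 0.163.

E[X] = C(22,7)·2^(1−C(7,2)) = 10659/65536 ≈ 0.163.


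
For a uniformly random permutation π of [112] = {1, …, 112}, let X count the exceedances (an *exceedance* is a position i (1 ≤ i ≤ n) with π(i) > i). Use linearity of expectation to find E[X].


Write X = Σ_{i=1}^{112} X_i, where X_i = 1_{π(i) > i}.
For each fixed i, π(i) is uniform over {1, …, 112} (marginal of a uniform permutation), so P[π(i) > i] = (n − i)/n. Summing: Σ_{i=1}^{112} (n − i)/n = (0 + 1 + … + 111)/112 = 112(112 − 1)/(2·112) = (112 − 1)/2.
Hence E[X] = Σ_{i=1}^{112} (112 − i)/112 = 111/2 ≈ 55.50000.

E[X] = 111/2 = 55.50000.


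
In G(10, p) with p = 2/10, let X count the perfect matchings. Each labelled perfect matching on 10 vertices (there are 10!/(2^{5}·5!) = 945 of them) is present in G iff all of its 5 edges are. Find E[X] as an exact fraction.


K_10 has 10!/(2^{5}·5!) = 945 labelled perfect matchings.
For each such perfect matching H, let X_H = 1 if all 5 edges of H are present in G. Then P[X_H = 1] = p^{5} = (1/5)^{5} = 1/3125.
By linearity of expectation: E[X] = Σ_H E[X_H] = 945 · p^{5} = 945 · 1/3125 = 189/625.
Numerically: E[X] ≈ 0.302.

E[X] = 945 · (1/5)^{5} = 189/625 ≈ 0.302.


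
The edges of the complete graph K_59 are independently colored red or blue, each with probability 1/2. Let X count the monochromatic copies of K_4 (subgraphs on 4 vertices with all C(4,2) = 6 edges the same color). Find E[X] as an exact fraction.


Let X = Σ_S X_S over the C(59, 4) = 455126 subsets S of size 4, where X_S = 1 if the K_4 on S is monochromatic.
For a fixed S, the K_4 on S has C(4, 2) = 6 edges. P[all 6 edges red] = (1/2)^6, and likewise for blue, so P[monochromatic] = 2·(1/2)^6 = 2^{1 − 6} = 1/32.
By linearity of expectation: E[X] = C(59, 4) · 2^{1 − 6} = 455126 · 1/32 = 227563/16.
Numerically: E[X] ≈ 14222.688.

E[X] = C(59,4)·2^(1−C(4,2)) = 227563/16 ≈ 14222.688.


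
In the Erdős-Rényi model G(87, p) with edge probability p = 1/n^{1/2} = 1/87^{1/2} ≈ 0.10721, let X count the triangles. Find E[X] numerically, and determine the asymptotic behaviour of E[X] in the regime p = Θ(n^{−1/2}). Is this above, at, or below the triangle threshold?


Number of potential triangles: C(87, 3) = 105995.
Each occurs with probability p³ ≈ (0.10721)³ ≈ 1.2323133e-03.
By linearity: E[X] = C(87, 3)·p³ ≈ 105995 · 1.2323133e-03 ≈ 130.61904.
Since α = 1/2 < 1, p = c/n^{1/2} ≫ 1/n is above the triangle threshold p ~ 1/n. Asymptotically E[X] ~ (c³/6)·n^{3(1−α)} = (1³/6)·n^{1.5} → ∞; triangles are abundant w.h.p.

E[X] ≈ 130.61904; in regime p = Θ(1/n^{1/2}) E[X] diverges (above the triangle threshold p ~ 1/n).


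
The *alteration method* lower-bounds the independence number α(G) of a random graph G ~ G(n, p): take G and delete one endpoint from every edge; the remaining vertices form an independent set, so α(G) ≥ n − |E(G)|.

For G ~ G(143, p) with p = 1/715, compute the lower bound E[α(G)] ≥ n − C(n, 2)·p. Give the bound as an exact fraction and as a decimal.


E[|E(G)|] = C(143, 2)·p = 10153 · (1/715) = 71/5.
E[α(G)] ≥ n − E[|E(G)|] = 143 − 71/5 = 644/5.
Numerically: ≈ 128.800.
(This is only a lower bound; the true E[α(G)] may be larger.)

E[α(G)] ≥ 644/5 ≈ 128.800.


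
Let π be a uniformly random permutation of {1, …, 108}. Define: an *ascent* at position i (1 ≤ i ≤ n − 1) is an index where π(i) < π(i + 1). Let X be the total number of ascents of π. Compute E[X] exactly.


Write X = Σ X_I over i = 1, …, 107, with X_I the indicator of one ascent.
There are 107 indicators.
For each fixed i, the pair (π(i), π(i+1)) is a uniformly random ordered pair of distinct values from {1, …, 108}; by symmetry P[π(i) < π(i+1)] = 1/2.
By linearity: E[X] = 107 · (1/2) = (108 − 1) · (1/2) = 107/2 ≈ 53.50000.

E[X] = 107/2 = 53.50000.


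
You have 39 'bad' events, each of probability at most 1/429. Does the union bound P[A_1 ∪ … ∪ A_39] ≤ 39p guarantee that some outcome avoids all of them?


Union bound: P[∪_{i=1}^{39} A_i] ≤ Σ_i P[A_i] ≤ 39·p = 39·(1/429) = 1/11.
Numerically: 1/11 ≈ 0.09091.
Is 1/11 < 1? YES.
Since P[∪ A_i] ≤ 1/11 < 1, the complement has P[∩ A_i^c] ≥ 1 − 1/11 = 10/11 > 0, so some outcome avoids every A_i.

39·p = 1/11 ≈ 0.09091; existence CERTIFIED by the union bound.


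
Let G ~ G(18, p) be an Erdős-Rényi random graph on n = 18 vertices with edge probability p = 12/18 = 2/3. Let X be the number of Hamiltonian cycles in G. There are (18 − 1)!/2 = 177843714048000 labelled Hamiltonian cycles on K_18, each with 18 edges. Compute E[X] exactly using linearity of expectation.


K_18 has (18 − 1)!/2 = 177843714048000 labelled Hamiltonian cycles.
For each such Hamiltonian cycle H, let X_H = 1 if all 18 edges of H are present in G. Then P[X_H = 1] = p^{18} = (2/3)^{18} = 262144/387420489.
By linearity: E[X] = Σ_H E[X_H] = 177843714048000 · p^{18} = 177843714048000 · 262144/387420489 = 63951526166528000/531441.
Numerically: E[X] ≈ 1.2e+11.

E[X] = 177843714048000 · (2/3)^{18} = 63951526166528000/531441 ≈ 1.2e+11.


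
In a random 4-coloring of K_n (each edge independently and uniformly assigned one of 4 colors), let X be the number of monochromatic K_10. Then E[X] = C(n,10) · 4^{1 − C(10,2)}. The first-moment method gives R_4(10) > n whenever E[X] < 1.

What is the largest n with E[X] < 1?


We need C(n, 10) · 4^{1 − 45} < 1, i.e. C(n, 10) < 4^{45 − 1} = 309485009821345068724781056.
Check values of n near the boundary:
  n = 2018: C(2018, 10) = 301820606687612220663963508; 301820606687612220663963508 < 309485009821345068724781056? YES
  n = 2019: C(2019, 10) = 303322949179835278009229628; 303322949179835278009229628 < 309485009821345068724781056? YES
  n = 2020: C(2020, 10) = 304832018578739931133653656; 304832018578739931133653656 < 309485009821345068724781056? YES
  n = 2021: C(2021, 10) = 306347841644770462864800616; 306347841644770462864800616 < 309485009821345068724781056? YES
  n = 2022: C(2022, 10) = 307870445231474093395937796; 307870445231474093395937796 < 309485009821345068724781056? YES
  n = 2023: C(2023, 10) = 309399856285778485315440716; 309399856285778485315440716 < 309485009821345068724781056? YES
  n = 2024: C(2024, 10) = 310936101848269937576192656; 310936101848269937576192656 < 309485009821345068724781056? NO
The largest n with C(n, 10) < 309485009821345068724781056 is n = 2023 (where E[X] = 77349964071444621328860179/77371252455336267181195264 ≈ 1.000). Hence R_4(10) > 2023, i.e. R_4(10) ≥ 2024.

Largest n = 2023; hence R_4(10) > 2023.


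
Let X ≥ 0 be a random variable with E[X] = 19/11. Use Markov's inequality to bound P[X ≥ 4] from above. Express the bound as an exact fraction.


μ = E[X] = 19/11, a = 4.
Markov: P[X ≥ 4] ≤ μ/a = (19/11)/4 = 19/44.
Numerically: ≈ 0.431818.
(Since a = 4 > μ = 1.727273, the bound 19/44 is < 1 and informative.)

P[X ≥ 4] ≤ 19/44 ≈ 0.431818.


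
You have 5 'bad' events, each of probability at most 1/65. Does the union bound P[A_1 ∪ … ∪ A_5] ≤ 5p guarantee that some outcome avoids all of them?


Union bound: P[∪_{i=1}^{5} A_i] ≤ Σ_i P[A_i] ≤ 5·p = 5·(1/65) = 1/13.
Numerically: 1/13 ≈ 0.077.
Is 1/13 < 1? YES.
Since P[∪ A_i] ≤ 1/13 < 1, the complement has P[∩ A_i^c] ≥ 1 − 1/13 = 12/13 > 0, so some outcome avoids every A_i.

5·p = 1/13 ≈ 0.077; existence CERTIFIED by the union bound.


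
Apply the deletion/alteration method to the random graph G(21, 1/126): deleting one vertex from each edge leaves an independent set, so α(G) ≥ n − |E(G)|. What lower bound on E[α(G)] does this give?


E[|E(G)|] = C(21, 2)·p = 210 · (1/126) = 5/3.
E[α(G)] ≥ n − E[|E(G)|] = 21 − 5/3 = 58/3.
Numerically: ≈ 19.333.
(This is only a lower bound; the true E[α(G)] may be larger.)

E[α(G)] ≥ 58/3 ≈ 19.333.


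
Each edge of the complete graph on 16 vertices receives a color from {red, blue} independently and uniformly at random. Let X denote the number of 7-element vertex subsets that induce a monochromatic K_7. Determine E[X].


Let X = Σ_S X_S over the C(16, 7) = 11440 subsets S of size 7, where X_S = 1 if the K_7 on S is monochromatic.
For a fixed S, the K_7 on S has C(7, 2) = 21 edges. P[all 21 edges red] = (1/2)^21, and likewise for blue, so P[monochromatic] = 2·(1/2)^21 = 2^{1 − 21} = 1/1048576.
By linearity of expectation: E[X] = C(16, 7) · 2^{1 − 21} = 11440 · 1/1048576 = 715/65536.
Numerically: E[X] ≈ 0.01091.

E[X] = C(16,7)·2^(1−C(7,2)) = 715/65536 ≈ 0.01091.


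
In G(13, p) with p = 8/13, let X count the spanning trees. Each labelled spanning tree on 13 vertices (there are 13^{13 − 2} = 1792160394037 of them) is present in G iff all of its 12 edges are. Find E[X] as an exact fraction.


K_13 has 13^{13 − 2} = 1792160394037 labelled spanning trees.
For each such spanning tree H, let X_H = 1 if all 12 edges of H are present in G. Then P[X_H = 1] = p^{12} = (8/13)^{12} = 68719476736/23298085122481.
By linearity of expectation: E[X] = Σ_H E[X_H] = 1792160394037 · p^{12} = 1792160394037 · 68719476736/23298085122481 = 68719476736/13.
Numerically: E[X] ≈ 5.28611e+09.

E[X] = 1792160394037 · (8/13)^{12} = 68719476736/13 ≈ 5.28611e+09.


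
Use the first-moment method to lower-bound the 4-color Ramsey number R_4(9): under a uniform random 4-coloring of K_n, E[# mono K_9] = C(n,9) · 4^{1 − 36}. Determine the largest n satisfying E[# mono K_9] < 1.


We need C(n, 9) · 4^{1 − 36} < 1, i.e. C(n, 9) < 4^{36 − 1} = 1180591620717411303424.
Check values of n near the boundary:
  n = 908: C(908, 9) = 1111058428637338083100; 1111058428637338083100 < 1180591620717411303424? YES
  n = 909: C(909, 9) = 1122169012923711463931; 1122169012923711463931 < 1180591620717411303424? YES
  n = 910: C(910, 9) = 1133378248346922788210; 1133378248346922788210 < 1180591620717411303424? YES
  n = 911: C(911, 9) = 1144686900492291197405; 1144686900492291197405 < 1180591620717411303424? YES
  n = 912: C(912, 9) = 1156095740032081475120; 1156095740032081475120 < 1180591620717411303424? YES
  n = 913: C(913, 9) = 1167605542753639808390; 1167605542753639808390 < 1180591620717411303424? YES
  n = 914: C(914, 9) = 1179217089587653905932; 1179217089587653905932 < 1180591620717411303424? YES
  n = 915: C(915, 9) = 1190931166636537885130; 1190931166636537885130 < 1180591620717411303424? NO
The largest n with C(n, 9) < 1180591620717411303424 is n = 914 (where E[X] = 294804272396913476483/295147905179352825856 ≈ 0.99884). Hence R_4(9) > 914, i.e. R_4(9) ≥ 915.

Largest n = 914; hence R_4(9) > 914.


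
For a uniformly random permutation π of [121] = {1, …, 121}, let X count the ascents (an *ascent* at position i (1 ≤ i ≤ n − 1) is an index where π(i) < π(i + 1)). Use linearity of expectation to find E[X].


Write X = Σ X_I over i = 1, …, 120, with X_I the indicator of one ascent.
There are 120 indicators.
For each fixed i, the pair (π(i), π(i+1)) is a uniformly random ordered pair of distinct values from {1, …, 121}; by symmetry P[π(i) < π(i+1)] = 1/2.
By linearity: E[X] = 120 · (1/2) = (121 − 1) · (1/2) = 60 ≈ 60.000.

E[X] = 60 = 60.000.


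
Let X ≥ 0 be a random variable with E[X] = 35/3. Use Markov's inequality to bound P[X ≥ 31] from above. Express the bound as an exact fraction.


μ = E[X] = 35/3, a = 31.
Markov: P[X ≥ 31] ≤ μ/a = (35/3)/31 = 35/93.
Numerically: ≈ 0.376344.
(Since a = 31 > μ = 11.666667, the bound 35/93 is < 1 and informative.)

P[X ≥ 31] ≤ 35/93 ≈ 0.376344.


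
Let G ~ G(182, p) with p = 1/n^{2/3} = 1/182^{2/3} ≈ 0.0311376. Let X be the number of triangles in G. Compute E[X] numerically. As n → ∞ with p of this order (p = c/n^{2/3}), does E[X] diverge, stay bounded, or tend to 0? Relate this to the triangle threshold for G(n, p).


Number of potential triangles: C(182, 3) = 988260.
Each occurs with probability p³ ≈ (0.0311376)³ ≈ 3.01895906e-05.
By linearity: E[X] = C(182, 3)·p³ ≈ 988260 · 3.01895906e-05 ≈ 29.835165.
Since α = 2/3 < 1, p = c/n^{2/3} ≫ 1/n is above the triangle threshold p ~ 1/n. Asymptotically E[X] ~ (c³/6)·n^{3(1−α)} = (1³/6)·n^{1} → ∞; triangles are abundant w.h.p.

E[X] ≈ 29.835165; in regime p = Θ(1/n^{2/3}) E[X] diverges (above the triangle threshold p ~ 1/n).


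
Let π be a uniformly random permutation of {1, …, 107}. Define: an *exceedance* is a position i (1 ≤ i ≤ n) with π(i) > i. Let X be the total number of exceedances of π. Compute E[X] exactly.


Write X = Σ_{i=1}^{107} X_i, where X_i = 1_{π(i) > i}.
For each fixed i, π(i) is uniform over {1, …, 107} (marginal of a uniform permutation), so P[π(i) > i] = (n − i)/n. Summing: Σ_{i=1}^{107} (n − i)/n = (0 + 1 + … + 106)/107 = 107(107 − 1)/(2·107) = (107 − 1)/2.
Hence E[X] = Σ_{i=1}^{107} (107 − i)/107 = 53 ≈ 53.000000.

E[X] = 53 = 53.000000.


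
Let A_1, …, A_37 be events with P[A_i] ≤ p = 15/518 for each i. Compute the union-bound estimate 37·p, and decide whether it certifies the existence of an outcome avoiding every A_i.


Union bound: P[∪_{i=1}^{37} A_i] ≤ Σ_i P[A_i] ≤ 37·p = 37·(15/518) = 15/14.
Numerically: 15/14 ≈ 1.0714.
Is 15/14 < 1? NO.
Since the bound 15/14 is ≥ 1, the union bound is uninformative here; it does NOT by itself certify existence.

37·p = 15/14 ≈ 1.0714; existence NOT certified by the union bound.


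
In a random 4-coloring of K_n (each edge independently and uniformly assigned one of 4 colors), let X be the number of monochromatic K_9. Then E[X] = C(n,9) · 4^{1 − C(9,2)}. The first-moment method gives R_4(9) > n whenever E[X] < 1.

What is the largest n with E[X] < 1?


We need C(n, 9) · 4^{1 − 36} < 1, i.e. C(n, 9) < 4^{36 − 1} = 1180591620717411303424.
Check values of n near the boundary:
  n = 911: C(911, 9) = 1144686900492291197405; 1144686900492291197405 < 1180591620717411303424? YES
  n = 912: C(912, 9) = 1156095740032081475120; 1156095740032081475120 < 1180591620717411303424? YES
  n = 913: C(913, 9) = 1167605542753639808390; 1167605542753639808390 < 1180591620717411303424? YES
  n = 914: C(914, 9) = 1179217089587653905932; 1179217089587653905932 < 1180591620717411303424? YES
  n = 915: C(915, 9) = 1190931166636537885130; 1190931166636537885130 < 1180591620717411303424? NO
The largest n with C(n, 9) < 1180591620717411303424 is n = 914 (where E[X] = 294804272396913476483/295147905179352825856 ≈ 0.9988357). Hence R_4(9) > 914, i.e. R_4(9) ≥ 915.

Largest n = 914; hence R_4(9) > 914.


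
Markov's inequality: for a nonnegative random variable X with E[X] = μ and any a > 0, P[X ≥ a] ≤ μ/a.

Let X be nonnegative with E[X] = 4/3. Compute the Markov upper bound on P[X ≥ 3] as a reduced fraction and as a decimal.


μ = E[X] = 4/3, a = 3.
Markov: P[X ≥ 3] ≤ μ/a = (4/3)/3 = 4/9.
Numerically: ≈ 0.4444.
(Since a = 3 > μ = 1.3333, the bound 4/9 is < 1 and informative.)

P[X ≥ 3] ≤ 4/9 ≈ 0.4444.


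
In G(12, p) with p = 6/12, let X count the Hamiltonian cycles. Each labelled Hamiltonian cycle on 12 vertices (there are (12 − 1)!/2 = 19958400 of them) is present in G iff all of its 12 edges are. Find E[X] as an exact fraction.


K_12 has (12 − 1)!/2 = 19958400 labelled Hamiltonian cycles.
For each such Hamiltonian cycle H, let X_H = 1 if all 12 edges of H are present in G. Then P[X_H = 1] = p^{12} = (1/2)^{12} = 1/4096.
By linearity: E[X] = Σ_H E[X_H] = 19958400 · p^{12} = 19958400 · 1/4096 = 155925/32.
Numerically: E[X] ≈ 4872.66.

E[X] = 19958400 · (1/2)^{12} = 155925/32 ≈ 4872.66.


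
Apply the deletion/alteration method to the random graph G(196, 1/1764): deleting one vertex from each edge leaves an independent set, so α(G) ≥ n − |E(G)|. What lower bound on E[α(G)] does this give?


E[|E(G)|] = C(196, 2)·p = 19110 · (1/1764) = 65/6.
E[α(G)] ≥ n − E[|E(G)|] = 196 − 65/6 = 1111/6.
Numerically: ≈ 185.166667.
(This is only a lower bound; the true E[α(G)] may be larger.)

E[α(G)] ≥ 1111/6 ≈ 185.166667.


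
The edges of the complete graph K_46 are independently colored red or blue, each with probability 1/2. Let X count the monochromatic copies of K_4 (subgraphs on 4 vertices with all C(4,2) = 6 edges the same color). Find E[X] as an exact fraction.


Let X = Σ_S X_S over the C(46, 4) = 163185 subsets S of size 4, where X_S = 1 if the K_4 on S is monochromatic.
For a fixed S, the K_4 on S has C(4, 2) = 6 edges. P[all 6 edges red] = (1/2)^6, and likewise for blue, so P[monochromatic] = 2·(1/2)^6 = 2^{1 − 6} = 1/32.
By linearity: E[X] = C(46, 4) · 2^{1 − 6} = 163185 · 1/32 = 163185/32.
Numerically: E[X] ≈ 5099.5312.

E[X] = C(46,4)·2^(1−C(4,2)) = 163185/32 ≈ 5099.5312.


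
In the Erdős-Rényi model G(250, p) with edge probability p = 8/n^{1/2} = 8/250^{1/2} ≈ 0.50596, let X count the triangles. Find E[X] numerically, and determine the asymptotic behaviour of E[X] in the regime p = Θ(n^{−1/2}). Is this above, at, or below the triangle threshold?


Number of potential triangles: C(250, 3) = 2573000.
Each occurs with probability p³ ≈ (0.50596)³ ≈ 1.2952689e-01.
By linearity: E[X] = C(250, 3)·p³ ≈ 2573000 · 1.2952689e-01 ≈ 333272.69559.
Since α = 1/2 < 1, p = c/n^{1/2} ≫ 1/n is above the triangle threshold p ~ 1/n. Asymptotically E[X] ~ (c³/6)·n^{3(1−α)} = (8³/6)·n^{1.5} → ∞; triangles are abundant w.h.p.

E[X] ≈ 333272.69559; in regime p = Θ(1/n^{1/2}) E[X] diverges (above the triangle threshold p ~ 1/n).


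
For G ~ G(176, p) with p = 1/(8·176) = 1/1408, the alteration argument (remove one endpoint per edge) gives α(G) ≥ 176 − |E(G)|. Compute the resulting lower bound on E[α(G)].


E[|E(G)|] = C(176, 2)·p = 15400 · (1/1408) = 175/16.
E[α(G)] ≥ n − E[|E(G)|] = 176 − 175/16 = 2641/16.
Numerically: ≈ 165.0625.
(This is only a lower bound; the true E[α(G)] may be larger.)

E[α(G)] ≥ 2641/16 ≈ 165.0625.


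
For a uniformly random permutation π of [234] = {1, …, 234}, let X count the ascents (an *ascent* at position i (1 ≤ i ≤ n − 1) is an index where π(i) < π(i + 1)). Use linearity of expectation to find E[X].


Write X = Σ X_I over i = 1, …, 233, with X_I the indicator of one ascent.
There are 233 indicators.
For each fixed i, the pair (π(i), π(i+1)) is a uniformly random ordered pair of distinct values from {1, …, 234}; by symmetry P[π(i) < π(i+1)] = 1/2.
By linearity: E[X] = 233 · (1/2) = (234 − 1) · (1/2) = 233/2 ≈ 116.50000.

E[X] = 233/2 = 116.50000.


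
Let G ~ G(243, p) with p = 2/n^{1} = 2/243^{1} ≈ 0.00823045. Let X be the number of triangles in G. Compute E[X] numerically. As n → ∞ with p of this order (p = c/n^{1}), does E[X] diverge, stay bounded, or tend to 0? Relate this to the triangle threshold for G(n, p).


Number of potential triangles: C(243, 3) = 2362041.
Each occurs with probability p³ ≈ (0.00823045)³ ≈ 5.57533755e-07.
By linearity: E[X] = C(243, 3)·p³ ≈ 2362041 · 5.57533755e-07 ≈ 1.316918.
Here α = 1, so p = 2/n is exactly at the triangle threshold p ~ 1/n. Asymptotically E[X] → c³/6 = 2³/6 = 4/3 ≈ 1.333333, a bounded constant. In this regime the triangle count is asymptotically Poisson(c³/6).

E[X] ≈ 1.316918; in regime p = Θ(1/n^{1}) E[X] stays bounded (at the triangle threshold p ~ 1/n).


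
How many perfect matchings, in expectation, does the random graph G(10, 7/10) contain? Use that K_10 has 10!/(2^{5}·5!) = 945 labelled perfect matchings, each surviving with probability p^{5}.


K_10 has 10!/(2^{5}·5!) = 945 labelled perfect matchings.
For each such perfect matching H, let X_H = 1 if all 5 edges of H are present in G. Then P[X_H = 1] = p^{5} = (7/10)^{5} = 16807/100000.
By linearity: E[X] = Σ_H E[X_H] = 945 · p^{5} = 945 · 16807/100000 = 3176523/20000.
Numerically: E[X] ≈ 159.

E[X] = 945 · (7/10)^{5} = 3176523/20000 ≈ 159.


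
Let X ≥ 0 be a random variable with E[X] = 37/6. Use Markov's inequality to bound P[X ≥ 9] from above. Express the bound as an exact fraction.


μ = E[X] = 37/6, a = 9.
Markov: P[X ≥ 9] ≤ μ/a = (37/6)/9 = 37/54.
Numerically: ≈ 0.68519.
(Since a = 9 > μ = 6.16667, the bound 37/54 is < 1 and informative.)

P[X ≥ 9] ≤ 37/54 ≈ 0.68519.


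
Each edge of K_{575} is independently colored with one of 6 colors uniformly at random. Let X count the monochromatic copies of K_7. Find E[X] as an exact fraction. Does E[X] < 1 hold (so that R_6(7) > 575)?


E[X] = C(575, 7) · 6^{1 − 21} = 3974871393896975 · 6^{−20} = 3974871393896975/3656158440062976.
As a reduced fraction: E[X] = 3974871393896975/3656158440062976 ≈ 1.087.
Is E[X] < 1? NO.
Since E[X] ≥ 1, the first-moment bound is inconclusive at n = 575; it does NOT by itself certify R_6(7) > 575.

E[X] = 3974871393896975/3656158440062976 ≈ 1.087; E[X] ≥ 1; first-moment method inconclusive here.


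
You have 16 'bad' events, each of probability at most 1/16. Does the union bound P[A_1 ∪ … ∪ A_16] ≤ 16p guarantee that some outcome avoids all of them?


Union bound: P[∪_{i=1}^{16} A_i] ≤ Σ_i P[A_i] ≤ 16·p = 16·(1/16) = 1.
Numerically: 1 ≈ 1.000.
Is 1 < 1? NO.
Since the bound 1 is ≥ 1, the union bound is uninformative here; it does NOT by itself certify existence.

16·p = 1 ≈ 1.000; existence NOT certified by the union bound.


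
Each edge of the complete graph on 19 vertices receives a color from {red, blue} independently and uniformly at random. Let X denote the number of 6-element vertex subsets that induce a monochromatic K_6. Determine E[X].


Let X = Σ_S X_S over the C(19, 6) = 27132 subsets S of size 6, where X_S = 1 if the K_6 on S is monochromatic.
For a fixed S, the K_6 on S has C(6, 2) = 15 edges. P[all 15 edges red] = (1/2)^15, and likewise for blue, so P[monochromatic] = 2·(1/2)^15 = 2^{1 − 15} = 1/16384.
Summing: E[X] = C(19, 6) · 2^{1 − 15} = 27132 · 1/16384 = 6783/4096.
Numerically: E[X] ≈ 1.656006.

E[X] = C(19,6)·2^(1−C(6,2)) = 6783/4096 ≈ 1.656006.


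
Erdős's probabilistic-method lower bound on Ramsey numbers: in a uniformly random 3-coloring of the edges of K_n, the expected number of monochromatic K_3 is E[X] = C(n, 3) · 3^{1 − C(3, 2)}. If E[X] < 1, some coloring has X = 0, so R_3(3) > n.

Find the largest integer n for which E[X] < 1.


We need C(n, 3) · 3^{1 − 3} < 1, i.e. C(n, 3) < 3^{3 − 1} = 9.
Check values of n near the boundary:
  n = 3: C(3, 3) = 1; 1 < 9? YES
  n = 4: C(4, 3) = 4; 4 < 9? YES
  n = 5: C(5, 3) = 10; 10 < 9? NO
  n = 6: C(6, 3) = 20; 20 < 9? NO
  n = 7: C(7, 3) = 35; 35 < 9? NO
The largest n with C(n, 3) < 9 is n = 4 (where E[X] = 4/9 ≈ 0.444). Hence R_3(3) > 4, i.e. R_3(3) ≥ 5.

Largest n = 4; hence R_3(3) > 4.


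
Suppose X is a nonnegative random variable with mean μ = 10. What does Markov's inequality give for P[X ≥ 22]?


μ = E[X] = 10, a = 22.
Markov: P[X ≥ 22] ≤ μ/a = (10)/22 = 5/11.
Numerically: ≈ 0.4545.
(Since a = 22 > μ = 10.0000, the bound 5/11 is < 1 and informative.)

P[X ≥ 22] ≤ 5/11 ≈ 0.4545.


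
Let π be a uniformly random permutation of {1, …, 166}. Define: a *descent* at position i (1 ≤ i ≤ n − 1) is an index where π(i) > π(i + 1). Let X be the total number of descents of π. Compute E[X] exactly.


Write X = Σ X_I over i = 1, …, 165, with X_I the indicator of one descent.
There are 165 indicators.
For each fixed i, the pair (π(i), π(i+1)) is a uniformly random ordered pair of distinct values from {1, …, 166}; by symmetry P[π(i) > π(i+1)] = 1/2.
By linearity: E[X] = 165 · (1/2) = (166 − 1) · (1/2) = 165/2 ≈ 82.500.

E[X] = 165/2 = 82.500.


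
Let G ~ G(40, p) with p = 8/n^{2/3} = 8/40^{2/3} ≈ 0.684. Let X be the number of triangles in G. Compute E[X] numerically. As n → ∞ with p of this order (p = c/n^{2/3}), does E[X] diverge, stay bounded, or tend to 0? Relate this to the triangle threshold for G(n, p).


Number of potential triangles: C(40, 3) = 9880.
Each occurs with probability p³ ≈ (0.684)³ ≈ 3.200000e-01.
By linearity: E[X] = C(40, 3)·p³ ≈ 9880 · 3.200000e-01 ≈ 3161.6000.
Since α = 2/3 < 1, p = c/n^{2/3} ≫ 1/n is above the triangle threshold p ~ 1/n. Asymptotically E[X] ~ (c³/6)·n^{3(1−α)} = (8³/6)·n^{1} → ∞; triangles are abundant w.h.p.

E[X] ≈ 3161.6000; in regime p = Θ(1/n^{2/3}) E[X] diverges (above the triangle threshold p ~ 1/n).


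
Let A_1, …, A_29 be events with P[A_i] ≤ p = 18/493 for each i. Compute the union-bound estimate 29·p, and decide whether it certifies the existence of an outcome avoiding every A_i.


Union bound: P[∪_{i=1}^{29} A_i] ≤ Σ_i P[A_i] ≤ 29·p = 29·(18/493) = 18/17.
Numerically: 18/17 ≈ 1.059.
Is 18/17 < 1? NO.
Since the bound 18/17 is ≥ 1, the union bound is uninformative here; it does NOT by itself certify existence.

29·p = 18/17 ≈ 1.059; existence NOT certified by the union bound.


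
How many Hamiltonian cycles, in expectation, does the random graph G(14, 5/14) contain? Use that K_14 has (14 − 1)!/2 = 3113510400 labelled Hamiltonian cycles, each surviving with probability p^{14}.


K_14 has (14 − 1)!/2 = 3113510400 labelled Hamiltonian cycles.
For each such Hamiltonian cycle H, let X_H = 1 if all 14 edges of H are present in G. Then P[X_H = 1] = p^{14} = (5/14)^{14} = 6103515625/11112006825558016.
Summing the indicators: E[X] = Σ_H E[X_H] = 3113510400 · p^{14} = 3113510400 · 6103515625/11112006825558016 = 5302276611328125/3100448333024.
Numerically: E[X] ≈ 1.71e+03.

E[X] = 3113510400 · (5/14)^{14} = 5302276611328125/3100448333024 ≈ 1.71e+03.


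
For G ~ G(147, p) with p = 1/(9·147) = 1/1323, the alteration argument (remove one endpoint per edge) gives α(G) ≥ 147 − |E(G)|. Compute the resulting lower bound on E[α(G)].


E[|E(G)|] = C(147, 2)·p = 10731 · (1/1323) = 73/9.
E[α(G)] ≥ n − E[|E(G)|] = 147 − 73/9 = 1250/9.
Numerically: ≈ 138.889.
(This is only a lower bound; the true E[α(G)] may be larger.)

E[α(G)] ≥ 1250/9 ≈ 138.889.


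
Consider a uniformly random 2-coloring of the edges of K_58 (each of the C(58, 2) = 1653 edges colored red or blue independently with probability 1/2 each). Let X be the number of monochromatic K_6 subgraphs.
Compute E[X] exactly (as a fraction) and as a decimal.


Let X = Σ_S X_S over the C(58, 6) = 40475358 subsets S of size 6, where X_S = 1 if the K_6 on S is monochromatic.
For a fixed S, the K_6 on S has C(6, 2) = 15 edges. P[all 15 edges red] = (1/2)^15, and likewise for blue, so P[monochromatic] = 2·(1/2)^15 = 2^{1 − 15} = 1/16384.
By linearity of expectation: E[X] = C(58, 6) · 2^{1 − 15} = 40475358 · 1/16384 = 20237679/8192.
Numerically: E[X] ≈ 2470.419800.

E[X] = C(58,6)·2^(1−C(6,2)) = 20237679/8192 ≈ 2470.419800.


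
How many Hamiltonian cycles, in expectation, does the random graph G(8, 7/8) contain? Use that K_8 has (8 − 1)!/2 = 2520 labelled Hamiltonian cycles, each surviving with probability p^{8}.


K_8 has (8 − 1)!/2 = 2520 labelled Hamiltonian cycles.
For each such Hamiltonian cycle H, let X_H = 1 if all 8 edges of H are present in G. Then P[X_H = 1] = p^{8} = (7/8)^{8} = 5764801/16777216.
By linearity: E[X] = Σ_H E[X_H] = 2520 · p^{8} = 2520 · 5764801/16777216 = 1815912315/2097152.
Numerically: E[X] ≈ 865.89.

E[X] = 2520 · (7/8)^{8} = 1815912315/2097152 ≈ 865.89.
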